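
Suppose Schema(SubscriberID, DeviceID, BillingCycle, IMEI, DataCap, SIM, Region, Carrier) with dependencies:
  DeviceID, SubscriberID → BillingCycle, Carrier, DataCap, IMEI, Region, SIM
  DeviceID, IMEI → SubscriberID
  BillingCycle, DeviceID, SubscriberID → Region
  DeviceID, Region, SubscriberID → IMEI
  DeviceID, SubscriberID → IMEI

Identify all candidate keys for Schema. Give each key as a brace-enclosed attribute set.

Attributes never on any right-hand side: {DeviceID} — every candidate key must contain it.
{DeviceID, IMEI}⁺ = {BillingCycle, Carrier, DataCap, DeviceID, IMEI, Region, SIM, SubscriberID} — all of the relation — so {DeviceID, IMEI} is a candidate key.
{DeviceID, SubscriberID}⁺ = {BillingCycle, Carrier, DataCap, DeviceID, IMEI, Region, SIM, SubscriberID} — all of the relation — so {DeviceID, SubscriberID} is a candidate key.
No proper subset of any of these is a key, and no other minimal superkey exists.

{DeviceID, IMEI}, {DeviceID, SubscriberID}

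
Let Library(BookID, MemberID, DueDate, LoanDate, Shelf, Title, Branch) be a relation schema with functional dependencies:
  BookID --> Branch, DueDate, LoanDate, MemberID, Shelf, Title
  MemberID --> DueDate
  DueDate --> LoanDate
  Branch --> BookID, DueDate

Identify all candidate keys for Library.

{BookID}, {Branch}

{BookID}⁺ = {BookID, Branch, DueDate, LoanDate, MemberID, Shelf, Title}, which is every attribute, so {BookID} is a candidate key.
{Branch}⁺ = {BookID, Branch, DueDate, LoanDate, MemberID, Shelf, Title}, which is every attribute, so {Branch} is a candidate key.
Any other superkey properly contains one of these, so there are no further candidate keys.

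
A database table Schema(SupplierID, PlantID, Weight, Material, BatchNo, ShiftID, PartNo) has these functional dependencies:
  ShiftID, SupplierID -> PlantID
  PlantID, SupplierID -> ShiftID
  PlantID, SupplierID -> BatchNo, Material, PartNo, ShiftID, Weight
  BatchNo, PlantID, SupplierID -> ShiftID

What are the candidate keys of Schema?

{PlantID, SupplierID}, {ShiftID, SupplierID}

{SupplierID} never appears on the right of any FD, so every key must include it.
Closure of {PlantID, SupplierID} is {BatchNo, Material, PartNo, PlantID, ShiftID, SupplierID, Weight}, the whole schema; {PlantID, SupplierID} is a candidate key.
Closure of {ShiftID, SupplierID} is {BatchNo, Material, PartNo, PlantID, ShiftID, SupplierID, Weight}, the whole schema; {ShiftID, SupplierID} is a candidate key.
These are minimal and exhaustive — every other superkey contains one of them.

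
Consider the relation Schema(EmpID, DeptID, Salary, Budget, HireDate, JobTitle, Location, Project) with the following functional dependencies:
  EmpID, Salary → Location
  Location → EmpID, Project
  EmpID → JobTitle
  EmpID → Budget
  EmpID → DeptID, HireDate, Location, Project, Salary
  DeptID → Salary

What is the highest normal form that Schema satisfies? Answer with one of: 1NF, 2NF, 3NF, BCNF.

2NF

Candidate keys: {EmpID}, {Location}. Prime attributes: {EmpID, Location}.
DeptID → Salary breaks BCNF: {DeptID}⁺ = {DeptID, Salary}, so {DeptID} is not a superkey.
DeptID → Salary determines the non-prime attribute {Salary} from a non-superkey — 3NF is violated.
Every candidate key is a single attribute, so no partial dependency is possible; 2NF holds.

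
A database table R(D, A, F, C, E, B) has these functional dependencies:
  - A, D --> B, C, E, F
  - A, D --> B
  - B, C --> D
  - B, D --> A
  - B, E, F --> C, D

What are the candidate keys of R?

Closure of {A, D} is {A, B, C, D, E, F}, the whole schema; {A, D} is a candidate key.
Closure of {B, C} is {A, B, C, D, E, F}, the whole schema; {B, C} is a candidate key.
Closure of {B, D} is {A, B, C, D, E, F}, the whole schema; {B, D} is a candidate key.
Closure of {B, E, F} is {A, B, C, D, E, F}, the whole schema; {B, E, F} is a candidate key.
Any other superkey properly contains one of these, so there are no further candidate keys.

{A, D}, {B, C}, {B, D}, {B, E, F}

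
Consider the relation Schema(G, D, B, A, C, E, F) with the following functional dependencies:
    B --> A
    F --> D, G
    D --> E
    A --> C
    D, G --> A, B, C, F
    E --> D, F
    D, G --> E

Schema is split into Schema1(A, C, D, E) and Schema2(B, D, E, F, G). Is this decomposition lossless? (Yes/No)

Common attributes: {D, E}; their closure is {A, B, C, D, E, F, G}.
Since Schema1 ⊆ {A, B, C, D, E, F, G}, the intersection is a superkey of Schema1; the decomposition is lossless.

Yes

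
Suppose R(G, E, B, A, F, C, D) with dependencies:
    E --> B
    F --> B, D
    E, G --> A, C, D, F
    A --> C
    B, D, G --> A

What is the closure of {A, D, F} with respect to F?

Start with {A, D, F}.
F --> B, D applies; add {B} → now {A, B, D, F}.
A --> C applies; add {C} → now {A, B, C, D, F}.
No further FD applies.

{A, B, C, D, F}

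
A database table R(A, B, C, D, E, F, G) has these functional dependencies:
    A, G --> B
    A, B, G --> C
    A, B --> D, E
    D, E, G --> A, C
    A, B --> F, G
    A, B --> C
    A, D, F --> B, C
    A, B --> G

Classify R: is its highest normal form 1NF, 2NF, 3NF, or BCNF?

BCNF

Candidate keys: {A, B}, {A, D, F}, {A, G}, {D, E, G}. Prime attributes: {A, B, D, E, F, G}.
Every FD has a superkey on the left, so the relation is in BCNF.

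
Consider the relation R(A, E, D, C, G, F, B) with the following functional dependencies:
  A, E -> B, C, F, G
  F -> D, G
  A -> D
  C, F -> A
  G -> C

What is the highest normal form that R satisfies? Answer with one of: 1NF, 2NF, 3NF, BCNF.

Candidate keys: {A, E}, {E, F}. Prime attributes: {A, E, F}.
F -> D, G breaks BCNF: {F}⁺ = {A, C, D, F, G}, so {F} is not a superkey.
Because {D, G} are non-prime and the left side of F -> D, G is not a superkey, the relation is not in 3NF.
Since {A} ⊂ {A, E} and {A}⁺ ⊇ {D} with {D} non-prime, there is a partial dependency; 2NF fails.

1NF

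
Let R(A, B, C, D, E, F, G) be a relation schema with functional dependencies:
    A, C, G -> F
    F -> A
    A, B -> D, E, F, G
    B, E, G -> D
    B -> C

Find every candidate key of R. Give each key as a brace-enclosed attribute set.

{B} never appears on the right of any FD, so every key must include it.
Closure of {A, B} is {A, B, C, D, E, F, G}, the whole schema; {A, B} is a candidate key.
Closure of {B, F} is {A, B, C, D, E, F, G}, the whole schema; {B, F} is a candidate key.
These are minimal and exhaustive — every other superkey contains one of them.

{A, B}, {B, F}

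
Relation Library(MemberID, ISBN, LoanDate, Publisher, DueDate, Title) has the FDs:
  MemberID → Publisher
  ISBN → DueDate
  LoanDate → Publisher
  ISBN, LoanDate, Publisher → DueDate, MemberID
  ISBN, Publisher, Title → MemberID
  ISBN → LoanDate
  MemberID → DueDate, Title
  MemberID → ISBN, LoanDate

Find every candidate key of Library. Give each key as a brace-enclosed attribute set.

{ISBN}, {MemberID}

Closure of {ISBN} is {DueDate, ISBN, LoanDate, MemberID, Publisher, Title}, the whole schema; {ISBN} is a candidate key.
Closure of {MemberID} is {DueDate, ISBN, LoanDate, MemberID, Publisher, Title}, the whole schema; {MemberID} is a candidate key.
These are minimal and exhaustive — every other superkey contains one of them.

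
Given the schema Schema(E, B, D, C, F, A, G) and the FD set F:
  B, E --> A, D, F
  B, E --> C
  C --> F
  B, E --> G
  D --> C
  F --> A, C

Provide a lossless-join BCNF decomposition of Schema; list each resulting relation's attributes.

{A, C, F}; {B, D, E, G}; {C, D}

Candidate key of the original relation: {B, E}.
In {A, B, C, D, E, F, G}, {C} is not a superkey ({C}⁺ restricted to this set is {A, C, F}), so split on C --> A, F into {A, C, F} and {B, C, D, E, G}.
{A, C, F}: every determinant is a superkey — BCNF.
In {B, C, D, E, G}, {D} is not a superkey ({D}⁺ restricted to this set is {C, D}), so split on D --> C into {C, D} and {B, D, E, G}.
{C, D}: every determinant is a superkey — BCNF.
{B, D, E, G}: every determinant is a superkey — BCNF.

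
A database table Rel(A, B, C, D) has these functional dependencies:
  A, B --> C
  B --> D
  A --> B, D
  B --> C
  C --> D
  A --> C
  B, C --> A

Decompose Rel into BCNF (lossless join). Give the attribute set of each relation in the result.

Candidate keys of the original relation: {A}, {B}.
{A, B, C, D}: {C} determines {C, D} here but is not a superkey — split on C --> D, giving {C, D} and {A, B, C}.
{C, D} has no BCNF violation.
{A, B, C} has no BCNF violation.

{A, B, C}; {C, D}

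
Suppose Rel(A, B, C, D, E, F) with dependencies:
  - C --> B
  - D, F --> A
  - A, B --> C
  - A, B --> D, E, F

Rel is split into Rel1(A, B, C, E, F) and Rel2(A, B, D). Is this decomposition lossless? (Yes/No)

Common attributes: {A, B}; their closure is {A, B, C, D, E, F}.
This includes all of Rel1, so the common attributes are a superkey of Rel1 — the join is lossless.

Yes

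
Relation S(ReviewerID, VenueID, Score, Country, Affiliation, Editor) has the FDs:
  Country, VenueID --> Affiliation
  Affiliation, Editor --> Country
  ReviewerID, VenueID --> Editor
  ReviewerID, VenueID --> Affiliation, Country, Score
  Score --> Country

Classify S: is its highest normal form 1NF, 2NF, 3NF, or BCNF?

2NF

Candidate key: {ReviewerID, VenueID}. Prime attributes: {ReviewerID, VenueID}.
Country, VenueID --> Affiliation: {Country, VenueID}⁺ = {Affiliation, Country, VenueID}, which is not all of the attributes, so the left side is not a superkey — BCNF is violated.
Country, VenueID --> Affiliation determines the non-prime attribute {Affiliation} from a non-superkey — 3NF is violated.
No proper subset of a key has a non-prime attribute in its closure, so there is no partial dependency; 2NF holds.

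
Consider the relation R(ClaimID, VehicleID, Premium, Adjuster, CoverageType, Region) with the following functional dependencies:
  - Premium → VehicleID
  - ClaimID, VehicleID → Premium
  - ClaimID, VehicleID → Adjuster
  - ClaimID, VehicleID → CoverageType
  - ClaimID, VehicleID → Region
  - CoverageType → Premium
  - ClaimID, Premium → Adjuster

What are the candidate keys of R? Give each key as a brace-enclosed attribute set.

Attributes never on any right-hand side: {ClaimID} — every candidate key must contain it.
{ClaimID, CoverageType}⁺ = {Adjuster, ClaimID, CoverageType, Premium, Region, VehicleID} — all of the relation — so {ClaimID, CoverageType} is a candidate key.
{ClaimID, Premium}⁺ = {Adjuster, ClaimID, CoverageType, Premium, Region, VehicleID} — all of the relation — so {ClaimID, Premium} is a candidate key.
{ClaimID, VehicleID}⁺ = {Adjuster, ClaimID, CoverageType, Premium, Region, VehicleID} — all of the relation — so {ClaimID, VehicleID} is a candidate key.
Any other superkey properly contains one of these, so there are no further candidate keys.

{ClaimID, CoverageType}, {ClaimID, Premium}, {ClaimID, VehicleID}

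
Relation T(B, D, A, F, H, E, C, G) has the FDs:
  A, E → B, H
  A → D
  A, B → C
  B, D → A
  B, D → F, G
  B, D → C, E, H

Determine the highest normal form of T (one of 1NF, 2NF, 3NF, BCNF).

Candidate keys: {A, B}, {A, E}, {B, D}. Prime attributes: {A, B, D, E}.
A → D breaks BCNF: {A}⁺ = {A, D}, so {A} is not a superkey.
But every attribute on its right side ({D}) is prime, and the same holds for every other non-superkey FD, so 3NF still holds.

3NF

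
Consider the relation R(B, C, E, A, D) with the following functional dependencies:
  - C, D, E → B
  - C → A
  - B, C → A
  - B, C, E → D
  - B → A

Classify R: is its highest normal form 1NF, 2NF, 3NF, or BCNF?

Candidate keys: {B, C, E}, {C, D, E}. Prime attributes: {B, C, D, E}.
C → A breaks BCNF: {C}⁺ = {A, C}, so {C} is not a superkey.
C → A has non-prime {A} on the right and a non-superkey on the left, so 3NF fails.
The proper key subset {B} of {B, C, E} determines non-prime {A}, so the relation is not even in 2NF.

1NF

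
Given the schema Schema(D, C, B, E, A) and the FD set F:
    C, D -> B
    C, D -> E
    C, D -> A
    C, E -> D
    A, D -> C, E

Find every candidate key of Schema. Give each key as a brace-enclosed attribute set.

Closure of {A, D} is {A, B, C, D, E}, the whole schema; {A, D} is a candidate key.
Closure of {C, D} is {A, B, C, D, E}, the whole schema; {C, D} is a candidate key.
Closure of {C, E} is {A, B, C, D, E}, the whole schema; {C, E} is a candidate key.
These are minimal and exhaustive — every other superkey contains one of them.

{A, D}, {C, D}, {C, E}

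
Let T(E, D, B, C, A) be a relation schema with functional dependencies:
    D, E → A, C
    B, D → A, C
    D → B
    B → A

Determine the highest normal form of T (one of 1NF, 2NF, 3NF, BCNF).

1NF

Candidate key: {D, E}. Prime attributes: {D, E}.
B, D → A, C breaks BCNF: {B, D}⁺ = {A, B, C, D}, so {B, D} is not a superkey.
B, D → A, C has non-prime {A, C} on the right and a non-superkey on the left, so 3NF fails.
{D} is a proper subset of the key {D, E}, and {D}⁺ contains the non-prime attributes {A, B, C} — a partial dependency, so 2NF is violated.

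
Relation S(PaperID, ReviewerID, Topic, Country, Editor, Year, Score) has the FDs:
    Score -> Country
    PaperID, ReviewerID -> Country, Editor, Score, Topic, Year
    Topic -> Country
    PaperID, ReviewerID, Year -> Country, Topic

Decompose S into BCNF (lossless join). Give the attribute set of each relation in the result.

{Country, Score}; {Editor, PaperID, ReviewerID, Score, Topic, Year}

Candidate key of the original relation: {PaperID, ReviewerID}.
Within {Country, Editor, PaperID, ReviewerID, Score, Topic, Year}: {Score}⁺ ∩ {Country, Editor, PaperID, ReviewerID, Score, Topic, Year} = {Country, Score}, not the whole set, so Score -> Country violates BCNF; decompose into {Country, Score} and {Editor, PaperID, ReviewerID, Score, Topic, Year}.
{Country, Score} is in BCNF.
{Editor, PaperID, ReviewerID, Score, Topic, Year} is in BCNF.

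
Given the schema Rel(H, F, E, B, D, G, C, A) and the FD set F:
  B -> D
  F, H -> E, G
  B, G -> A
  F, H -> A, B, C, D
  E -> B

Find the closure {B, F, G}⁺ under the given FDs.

{A, B, D, F, G}

Start with {B, F, G}.
B -> D applies; add {D} → now {B, D, F, G}.
B, G -> A applies; add {A} → now {A, B, D, F, G}.
No further FD applies.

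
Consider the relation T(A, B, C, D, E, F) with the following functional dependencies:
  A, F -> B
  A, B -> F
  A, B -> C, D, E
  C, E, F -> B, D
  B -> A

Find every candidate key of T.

{A, F}, {B}, {C, E, F}

Closure of {B} is {A, B, C, D, E, F}, the whole schema; {B} is a candidate key.
Closure of {A, F} is {A, B, C, D, E, F}, the whole schema; {A, F} is a candidate key.
Closure of {C, E, F} is {A, B, C, D, E, F}, the whole schema; {C, E, F} is a candidate key.
These are minimal and exhaustive — every other superkey contains one of them.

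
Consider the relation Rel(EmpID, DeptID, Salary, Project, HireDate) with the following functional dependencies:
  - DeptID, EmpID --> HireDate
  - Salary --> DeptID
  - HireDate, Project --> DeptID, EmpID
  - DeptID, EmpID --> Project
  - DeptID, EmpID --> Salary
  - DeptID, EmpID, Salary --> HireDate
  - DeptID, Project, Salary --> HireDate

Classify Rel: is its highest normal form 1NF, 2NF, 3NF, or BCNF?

3NF

Candidate keys: {DeptID, EmpID}, {EmpID, Salary}, {HireDate, Project}, {Project, Salary}. Prime attributes: {DeptID, EmpID, HireDate, Project, Salary}.
Salary --> DeptID: {Salary}⁺ = {DeptID, Salary}, which is not all of the attributes, so the left side is not a superkey — BCNF is violated.
But every attribute on its right side ({DeptID}) is prime, and the same holds for every other non-superkey FD, so 3NF still holds.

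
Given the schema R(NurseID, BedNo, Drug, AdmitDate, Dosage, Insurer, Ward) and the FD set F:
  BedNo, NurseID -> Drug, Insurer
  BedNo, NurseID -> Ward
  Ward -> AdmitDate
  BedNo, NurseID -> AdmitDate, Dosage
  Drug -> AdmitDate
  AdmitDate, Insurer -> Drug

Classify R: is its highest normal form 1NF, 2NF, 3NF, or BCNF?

2NF

Candidate key: {BedNo, NurseID}. Prime attributes: {BedNo, NurseID}.
Ward -> AdmitDate breaks BCNF: {Ward}⁺ = {AdmitDate, Ward}, so {Ward} is not a superkey.
Ward -> AdmitDate has non-prime {AdmitDate} on the right and a non-superkey on the left, so 3NF fails.
No proper subset of a key has a non-prime attribute in its closure, so there is no partial dependency; 2NF holds.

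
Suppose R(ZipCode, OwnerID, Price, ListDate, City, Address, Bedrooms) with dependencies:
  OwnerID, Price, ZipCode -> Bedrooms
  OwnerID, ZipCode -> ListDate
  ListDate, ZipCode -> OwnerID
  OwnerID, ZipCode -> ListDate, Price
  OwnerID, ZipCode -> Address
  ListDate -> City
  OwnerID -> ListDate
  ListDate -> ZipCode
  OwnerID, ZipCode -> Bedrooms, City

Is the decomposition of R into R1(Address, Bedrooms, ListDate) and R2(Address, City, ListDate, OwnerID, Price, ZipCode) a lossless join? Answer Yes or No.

Common attributes: {Address, ListDate}; their closure is {Address, Bedrooms, City, ListDate, OwnerID, Price, ZipCode}.
This includes all of R1, so the common attributes are a superkey of R1 — the join is lossless.

Yes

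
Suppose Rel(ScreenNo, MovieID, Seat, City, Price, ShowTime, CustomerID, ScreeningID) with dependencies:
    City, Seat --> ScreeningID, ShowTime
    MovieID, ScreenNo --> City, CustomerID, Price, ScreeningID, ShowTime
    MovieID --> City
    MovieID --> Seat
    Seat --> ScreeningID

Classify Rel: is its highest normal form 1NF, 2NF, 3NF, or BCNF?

Candidate key: {MovieID, ScreenNo}. Prime attributes: {MovieID, ScreenNo}.
City, Seat --> ScreeningID, ShowTime: {City, Seat}⁺ = {City, ScreeningID, Seat, ShowTime}, which is not all of the attributes, so the left side is not a superkey — BCNF is violated.
City, Seat --> ScreeningID, ShowTime has non-prime {ScreeningID, ShowTime} on the right and a non-superkey on the left, so 3NF fails.
The proper key subset {MovieID} of {MovieID, ScreenNo} determines non-prime {City, ScreeningID, Seat, ShowTime}, so the relation is not even in 2NF.

1NF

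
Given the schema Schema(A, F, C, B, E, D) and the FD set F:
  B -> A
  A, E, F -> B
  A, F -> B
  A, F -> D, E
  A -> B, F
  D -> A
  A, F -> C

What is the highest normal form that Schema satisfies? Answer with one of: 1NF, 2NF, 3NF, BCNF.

Candidate keys: {A}, {B}, {D}. Prime attributes: {A, B, D}.
The left-hand side of every FD is a superkey, so BCNF is satisfied.

BCNF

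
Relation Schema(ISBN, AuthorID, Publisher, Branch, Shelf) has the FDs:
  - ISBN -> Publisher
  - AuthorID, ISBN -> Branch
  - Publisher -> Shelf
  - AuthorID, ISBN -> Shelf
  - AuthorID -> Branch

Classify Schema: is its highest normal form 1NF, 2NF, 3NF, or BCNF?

Candidate key: {AuthorID, ISBN}. Prime attributes: {AuthorID, ISBN}.
ISBN -> Publisher: {ISBN}⁺ = {ISBN, Publisher, Shelf}, which is not all of the attributes, so the left side is not a superkey — BCNF is violated.
ISBN -> Publisher determines the non-prime attribute {Publisher} from a non-superkey — 3NF is violated.
Since {AuthorID} ⊂ {AuthorID, ISBN} and {AuthorID}⁺ ⊇ {Branch} with {Branch} non-prime, there is a partial dependency; 2NF fails.

1NF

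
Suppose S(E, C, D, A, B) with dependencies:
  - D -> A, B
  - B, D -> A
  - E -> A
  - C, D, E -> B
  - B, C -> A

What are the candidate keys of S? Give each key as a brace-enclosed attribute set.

{C, D, E}

Attributes never on any right-hand side: {C, D, E} — every candidate key must contain all of them.
{C, D, E} is a candidate key since {C, D, E}⁺ = {A, B, C, D, E} covers every attribute.
No smaller or unrelated set reaches every attribute, so there are no other keys.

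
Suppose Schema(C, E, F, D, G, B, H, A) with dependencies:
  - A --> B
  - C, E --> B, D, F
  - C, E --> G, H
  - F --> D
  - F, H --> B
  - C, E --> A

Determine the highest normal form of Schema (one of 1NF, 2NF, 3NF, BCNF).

Candidate key: {C, E}. Prime attributes: {C, E}.
For A --> B we have {A}⁺ = {A, B}; {A} is not a superkey, so BCNF fails.
A --> B determines the non-prime attribute {B} from a non-superkey — 3NF is violated.
No non-prime attribute depends on a proper subset of any candidate key, so 2NF holds.

2NF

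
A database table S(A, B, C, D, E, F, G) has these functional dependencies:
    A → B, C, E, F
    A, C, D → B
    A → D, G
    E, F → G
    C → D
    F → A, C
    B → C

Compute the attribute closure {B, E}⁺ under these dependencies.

Start with {B, E}.
B → C applies; add {C} → now {B, C, E}.
C → D applies; add {D} → now {B, C, D, E}.
No further FD applies.

{B, C, D, E}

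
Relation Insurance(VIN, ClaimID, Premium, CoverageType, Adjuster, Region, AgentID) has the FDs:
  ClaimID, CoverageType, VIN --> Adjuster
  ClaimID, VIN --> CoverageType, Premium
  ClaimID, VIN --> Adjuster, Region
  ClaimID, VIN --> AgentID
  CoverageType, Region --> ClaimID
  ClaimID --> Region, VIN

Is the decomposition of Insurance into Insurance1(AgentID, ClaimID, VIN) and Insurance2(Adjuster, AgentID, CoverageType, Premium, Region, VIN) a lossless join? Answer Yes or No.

No

The shared attributes are {AgentID, VIN} and {AgentID, VIN}⁺ = {AgentID, VIN}.
Insurance1 ⊄ {AgentID, VIN} and Insurance2 ⊄ {AgentID, VIN}, so the split is lossy.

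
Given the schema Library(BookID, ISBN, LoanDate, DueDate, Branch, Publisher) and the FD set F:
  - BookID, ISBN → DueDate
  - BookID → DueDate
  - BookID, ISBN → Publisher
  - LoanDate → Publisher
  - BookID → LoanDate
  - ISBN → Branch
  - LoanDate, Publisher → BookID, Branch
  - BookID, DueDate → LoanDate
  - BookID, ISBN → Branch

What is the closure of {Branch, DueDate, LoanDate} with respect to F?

{BookID, Branch, DueDate, LoanDate, Publisher}

Start with {Branch, DueDate, LoanDate}.
LoanDate → Publisher applies; add {Publisher} → now {Branch, DueDate, LoanDate, Publisher}.
LoanDate, Publisher → BookID, Branch applies; add {BookID} → now {BookID, Branch, DueDate, LoanDate, Publisher}.
No further FD applies.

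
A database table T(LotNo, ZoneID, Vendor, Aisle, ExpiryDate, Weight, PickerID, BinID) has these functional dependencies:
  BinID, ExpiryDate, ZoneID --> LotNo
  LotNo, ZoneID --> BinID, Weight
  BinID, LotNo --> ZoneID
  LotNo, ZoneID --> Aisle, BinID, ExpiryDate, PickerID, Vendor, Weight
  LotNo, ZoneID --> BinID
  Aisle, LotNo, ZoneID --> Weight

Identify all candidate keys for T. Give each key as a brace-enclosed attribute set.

Closure of {BinID, LotNo} is {Aisle, BinID, ExpiryDate, LotNo, PickerID, Vendor, Weight, ZoneID}, the whole schema; {BinID, LotNo} is a candidate key.
Closure of {LotNo, ZoneID} is {Aisle, BinID, ExpiryDate, LotNo, PickerID, Vendor, Weight, ZoneID}, the whole schema; {LotNo, ZoneID} is a candidate key.
Closure of {BinID, ExpiryDate, ZoneID} is {Aisle, BinID, ExpiryDate, LotNo, PickerID, Vendor, Weight, ZoneID}, the whole schema; {BinID, ExpiryDate, ZoneID} is a candidate key.
No proper subset of any of these is a key, and no other minimal superkey exists.

{BinID, ExpiryDate, ZoneID}, {BinID, LotNo}, {LotNo, ZoneID}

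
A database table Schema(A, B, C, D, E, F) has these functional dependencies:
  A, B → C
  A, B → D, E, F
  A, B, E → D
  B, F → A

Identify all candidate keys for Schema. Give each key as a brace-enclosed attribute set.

{A, B}, {B, F}

{B} never appears on the right of any FD, so every key must include it.
{A, B} is a candidate key since {A, B}⁺ = {A, B, C, D, E, F} covers every attribute.
{B, F} is a candidate key since {B, F}⁺ = {A, B, C, D, E, F} covers every attribute.
Any other superkey properly contains one of these, so there are no further candidate keys.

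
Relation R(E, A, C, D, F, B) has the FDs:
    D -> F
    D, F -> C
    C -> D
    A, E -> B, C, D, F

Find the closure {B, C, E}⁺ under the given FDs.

{B, C, D, E, F}

Start with {B, C, E}.
C -> D applies; add {D} → now {B, C, D, E}.
D -> F applies; add {F} → now {B, C, D, E, F}.
No further FD applies.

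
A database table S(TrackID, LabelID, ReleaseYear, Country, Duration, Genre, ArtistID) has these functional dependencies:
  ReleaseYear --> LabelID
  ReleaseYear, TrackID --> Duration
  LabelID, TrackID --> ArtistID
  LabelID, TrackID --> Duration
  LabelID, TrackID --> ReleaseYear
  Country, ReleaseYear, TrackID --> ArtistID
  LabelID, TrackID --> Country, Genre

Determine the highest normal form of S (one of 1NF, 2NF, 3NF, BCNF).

3NF

Candidate keys: {LabelID, TrackID}, {ReleaseYear, TrackID}. Prime attributes: {LabelID, ReleaseYear, TrackID}.
ReleaseYear --> LabelID breaks BCNF: {ReleaseYear}⁺ = {LabelID, ReleaseYear}, so {ReleaseYear} is not a superkey.
Since {LabelID} ⊆ prime attributes and every other non-superkey FD also has a prime right side, the schema is in 3NF.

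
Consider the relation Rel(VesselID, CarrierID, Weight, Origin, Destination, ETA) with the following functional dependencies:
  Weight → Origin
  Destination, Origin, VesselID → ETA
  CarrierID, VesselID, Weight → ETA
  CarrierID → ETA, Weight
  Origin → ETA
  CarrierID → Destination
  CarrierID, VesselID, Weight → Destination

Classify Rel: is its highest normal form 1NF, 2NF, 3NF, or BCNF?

Candidate key: {CarrierID, VesselID}. Prime attributes: {CarrierID, VesselID}.
Weight → Origin breaks BCNF: {Weight}⁺ = {ETA, Origin, Weight}, so {Weight} is not a superkey.
Because {Origin} is non-prime and the left side of Weight → Origin is not a superkey, the relation is not in 3NF.
The proper key subset {CarrierID} of {CarrierID, VesselID} determines non-prime {Destination, ETA, Origin, Weight}, so the relation is not even in 2NF.

1NF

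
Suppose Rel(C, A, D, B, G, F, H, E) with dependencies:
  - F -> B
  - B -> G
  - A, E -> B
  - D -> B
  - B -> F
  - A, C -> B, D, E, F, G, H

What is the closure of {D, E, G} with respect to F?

{B, D, E, F, G}

Start with {D, E, G}.
D -> B applies; add {B} → now {B, D, E, G}.
B -> F applies; add {F} → now {B, D, E, F, G}.
No further FD applies.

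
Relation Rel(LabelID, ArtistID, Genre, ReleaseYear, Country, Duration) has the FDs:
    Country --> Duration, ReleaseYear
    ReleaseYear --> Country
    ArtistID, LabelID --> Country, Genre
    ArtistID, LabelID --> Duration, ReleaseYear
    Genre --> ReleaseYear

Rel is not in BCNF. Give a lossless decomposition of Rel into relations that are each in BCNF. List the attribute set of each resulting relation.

{ArtistID, Genre, LabelID}; {Country, Duration, ReleaseYear}; {Country, Genre}

Candidate key of the original relation: {ArtistID, LabelID}.
Within {ArtistID, Country, Duration, Genre, LabelID, ReleaseYear}: {Country}⁺ ∩ {ArtistID, Country, Duration, Genre, LabelID, ReleaseYear} = {Country, Duration, ReleaseYear}, not the whole set, so Country --> Duration, ReleaseYear violates BCNF; decompose into {Country, Duration, ReleaseYear} and {ArtistID, Country, Genre, LabelID}.
{Country, Duration, ReleaseYear}: every determinant is a superkey — BCNF.
Within {ArtistID, Country, Genre, LabelID}: {Genre}⁺ ∩ {ArtistID, Country, Genre, LabelID} = {Country, Genre}, not the whole set, so Genre --> Country violates BCNF; decompose into {Country, Genre} and {ArtistID, Genre, LabelID}.
{Country, Genre}: every determinant is a superkey — BCNF.
{ArtistID, Genre, LabelID}: every determinant is a superkey — BCNF.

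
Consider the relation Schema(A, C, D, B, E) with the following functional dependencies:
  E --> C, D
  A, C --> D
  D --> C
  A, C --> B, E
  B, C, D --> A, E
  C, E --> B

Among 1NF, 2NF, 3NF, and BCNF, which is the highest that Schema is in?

Candidate keys: {A, C}, {A, D}, {B, D}, {E}. Prime attributes: {A, B, C, D, E}.
D --> C breaks BCNF: {D}⁺ = {C, D}, so {D} is not a superkey.
Since {C} ⊆ prime attributes and every other non-superkey FD also has a prime right side, the schema is in 3NF.

3NF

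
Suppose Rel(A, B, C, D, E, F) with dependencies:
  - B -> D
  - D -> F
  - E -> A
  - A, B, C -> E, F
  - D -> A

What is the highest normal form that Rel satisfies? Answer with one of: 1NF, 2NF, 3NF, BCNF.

1NF

Candidate key: {B, C}. Prime attributes: {B, C}.
For B -> D we have {B}⁺ = {A, B, D, F}; {B} is not a superkey, so BCNF fails.
Because {D} is non-prime and the left side of B -> D is not a superkey, the relation is not in 3NF.
Since {B} ⊂ {B, C} and {B}⁺ ⊇ {A, D, F} with {A, D, F} non-prime, there is a partial dependency; 2NF fails.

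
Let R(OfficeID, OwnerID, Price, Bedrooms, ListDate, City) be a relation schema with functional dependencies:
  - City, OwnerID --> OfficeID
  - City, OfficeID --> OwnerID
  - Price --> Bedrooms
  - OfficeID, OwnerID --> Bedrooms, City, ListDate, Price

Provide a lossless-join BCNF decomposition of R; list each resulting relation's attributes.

Candidate keys of the original relation: {City, OfficeID}, {City, OwnerID}, {OfficeID, OwnerID}.
Within {Bedrooms, City, ListDate, OfficeID, OwnerID, Price}: {Price}⁺ ∩ {Bedrooms, City, ListDate, OfficeID, OwnerID, Price} = {Bedrooms, Price}, not the whole set, so Price --> Bedrooms violates BCNF; decompose into {Bedrooms, Price} and {City, ListDate, OfficeID, OwnerID, Price}.
{Bedrooms, Price} has no BCNF violation.
{City, ListDate, OfficeID, OwnerID, Price} has no BCNF violation.

{Bedrooms, Price}; {City, ListDate, OfficeID, OwnerID, Price}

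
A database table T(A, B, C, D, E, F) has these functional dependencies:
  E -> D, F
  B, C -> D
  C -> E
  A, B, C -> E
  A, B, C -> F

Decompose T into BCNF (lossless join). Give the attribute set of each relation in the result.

{A, B, C}; {C, E}; {D, E, F}

Candidate key of the original relation: {A, B, C}.
In {A, B, C, D, E, F}, {E} is not a superkey ({E}⁺ restricted to this set is {D, E, F}), so split on E -> D, F into {D, E, F} and {A, B, C, E}.
{D, E, F}: every determinant is a superkey — BCNF.
In {A, B, C, E}, {B, C} is not a superkey ({B, C}⁺ restricted to this set is {B, C, E}), so split on B, C -> E into {B, C, E} and {A, B, C}.
In {B, C, E}, {C} is not a superkey ({C}⁺ restricted to this set is {C, E}), so split on C -> E into {C, E} and {B, C}.
{C, E}: every determinant is a superkey — BCNF.
{B, C}: every determinant is a superkey — BCNF.
{A, B, C}: every determinant is a superkey — BCNF.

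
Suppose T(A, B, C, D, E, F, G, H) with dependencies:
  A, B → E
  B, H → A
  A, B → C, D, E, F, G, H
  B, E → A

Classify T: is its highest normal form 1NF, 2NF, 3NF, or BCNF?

BCNF

Candidate keys: {A, B}, {B, E}, {B, H}. Prime attributes: {A, B, E, H}.
The left-hand side of every FD is a superkey, so BCNF is satisfied.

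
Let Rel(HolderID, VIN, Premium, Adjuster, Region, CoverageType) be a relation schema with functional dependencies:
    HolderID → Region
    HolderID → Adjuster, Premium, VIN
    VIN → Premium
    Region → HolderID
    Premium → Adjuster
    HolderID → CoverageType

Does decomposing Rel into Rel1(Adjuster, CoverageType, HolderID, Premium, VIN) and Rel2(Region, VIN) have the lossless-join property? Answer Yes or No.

Common attributes: {VIN}; their closure is {Adjuster, Premium, VIN}.
Neither Rel1 nor Rel2 is contained in that closure, so the decomposition is lossy.

No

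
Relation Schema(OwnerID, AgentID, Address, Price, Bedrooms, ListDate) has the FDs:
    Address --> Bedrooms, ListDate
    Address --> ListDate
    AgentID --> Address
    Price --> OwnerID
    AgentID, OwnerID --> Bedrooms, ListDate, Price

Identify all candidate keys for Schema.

{AgentID} never appears on the right of any FD, so every key must include it.
{AgentID, OwnerID} is a candidate key since {AgentID, OwnerID}⁺ = {Address, AgentID, Bedrooms, ListDate, OwnerID, Price} covers every attribute.
{AgentID, Price} is a candidate key since {AgentID, Price}⁺ = {Address, AgentID, Bedrooms, ListDate, OwnerID, Price} covers every attribute.
Any other superkey properly contains one of these, so there are no further candidate keys.

{AgentID, OwnerID}, {AgentID, Price}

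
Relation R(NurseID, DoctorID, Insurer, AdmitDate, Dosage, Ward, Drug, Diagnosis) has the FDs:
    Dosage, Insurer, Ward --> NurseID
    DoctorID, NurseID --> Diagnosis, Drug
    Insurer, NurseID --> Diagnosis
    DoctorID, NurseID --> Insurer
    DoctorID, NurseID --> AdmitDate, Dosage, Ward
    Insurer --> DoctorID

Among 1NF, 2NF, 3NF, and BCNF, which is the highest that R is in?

3NF

Candidate keys: {DoctorID, NurseID}, {Dosage, Insurer, Ward}, {Insurer, NurseID}. Prime attributes: {DoctorID, Dosage, Insurer, NurseID, Ward}.
Insurer --> DoctorID: {Insurer}⁺ = {DoctorID, Insurer}, which is not all of the attributes, so the left side is not a superkey — BCNF is violated.
Its right-hand attributes {DoctorID} are all prime, as are those of every other non-superkey FD — the relation is in 3NF.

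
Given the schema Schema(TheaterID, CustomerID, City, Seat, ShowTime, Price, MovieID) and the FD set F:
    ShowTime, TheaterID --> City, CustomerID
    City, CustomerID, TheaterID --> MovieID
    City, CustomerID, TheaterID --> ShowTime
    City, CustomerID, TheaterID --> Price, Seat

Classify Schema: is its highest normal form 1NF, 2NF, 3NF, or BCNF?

BCNF

Candidate keys: {City, CustomerID, TheaterID}, {ShowTime, TheaterID}. Prime attributes: {City, CustomerID, ShowTime, TheaterID}.
The left-hand side of every FD is a superkey, so BCNF is satisfied.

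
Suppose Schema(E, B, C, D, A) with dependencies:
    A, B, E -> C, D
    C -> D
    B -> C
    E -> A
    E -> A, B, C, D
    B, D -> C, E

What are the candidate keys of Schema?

{B}, {E}

{B}⁺ = {A, B, C, D, E} — all of the relation — so {B} is a candidate key.
{E}⁺ = {A, B, C, D, E} — all of the relation — so {E} is a candidate key.
Any other superkey properly contains one of these, so there are no further candidate keys.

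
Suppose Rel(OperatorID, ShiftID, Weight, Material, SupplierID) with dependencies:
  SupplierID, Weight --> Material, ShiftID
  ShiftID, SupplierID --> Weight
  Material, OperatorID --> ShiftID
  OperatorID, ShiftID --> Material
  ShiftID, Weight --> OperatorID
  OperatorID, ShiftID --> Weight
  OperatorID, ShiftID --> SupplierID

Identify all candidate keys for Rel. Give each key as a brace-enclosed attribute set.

{Material, OperatorID}, {OperatorID, ShiftID}, {ShiftID, SupplierID}, {ShiftID, Weight}, {SupplierID, Weight}

{Material, OperatorID}⁺ = {Material, OperatorID, ShiftID, SupplierID, Weight}, which is every attribute, so {Material, OperatorID} is a candidate key.
{OperatorID, ShiftID}⁺ = {Material, OperatorID, ShiftID, SupplierID, Weight}, which is every attribute, so {OperatorID, ShiftID} is a candidate key.
{ShiftID, SupplierID}⁺ = {Material, OperatorID, ShiftID, SupplierID, Weight}, which is every attribute, so {ShiftID, SupplierID} is a candidate key.
{ShiftID, Weight}⁺ = {Material, OperatorID, ShiftID, SupplierID, Weight}, which is every attribute, so {ShiftID, Weight} is a candidate key.
{SupplierID, Weight}⁺ = {Material, OperatorID, ShiftID, SupplierID, Weight}, which is every attribute, so {SupplierID, Weight} is a candidate key.
These are minimal and exhaustive — every other superkey contains one of them.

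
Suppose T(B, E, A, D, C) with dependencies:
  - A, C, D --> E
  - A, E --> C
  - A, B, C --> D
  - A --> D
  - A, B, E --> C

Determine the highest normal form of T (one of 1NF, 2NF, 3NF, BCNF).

Candidate keys: {A, B, C}, {A, B, E}. Prime attributes: {A, B, C, E}.
For A, C, D --> E we have {A, C, D}⁺ = {A, C, D, E}; {A, C, D} is not a superkey, so BCNF fails.
Because {D} is non-prime and the left side of A --> D is not a superkey, the relation is not in 3NF.
Since {A} ⊂ {A, B, C} and {A}⁺ ⊇ {D} with {D} non-prime, there is a partial dependency; 2NF fails.

1NF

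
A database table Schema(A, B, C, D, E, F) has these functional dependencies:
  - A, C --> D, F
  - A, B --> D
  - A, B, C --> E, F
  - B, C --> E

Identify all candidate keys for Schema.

{A, B, C}

{A, B, C} never appear on the right of any FD, so every key must include all of them.
{A, B, C} is a candidate key since {A, B, C}⁺ = {A, B, C, D, E, F} covers every attribute.
No smaller or unrelated set reaches every attribute, so there are no other keys.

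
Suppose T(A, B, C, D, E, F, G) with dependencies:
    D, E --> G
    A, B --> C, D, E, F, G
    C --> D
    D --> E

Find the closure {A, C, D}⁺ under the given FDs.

Start with {A, C, D}.
D --> E applies; add {E} → now {A, C, D, E}.
D, E --> G applies; add {G} → now {A, C, D, E, G}.
No further FD applies.

{A, C, D, E, G}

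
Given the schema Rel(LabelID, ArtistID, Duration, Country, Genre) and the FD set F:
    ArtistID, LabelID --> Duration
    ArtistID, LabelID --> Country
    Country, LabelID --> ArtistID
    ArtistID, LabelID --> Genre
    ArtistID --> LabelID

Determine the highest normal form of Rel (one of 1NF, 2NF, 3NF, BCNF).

BCNF

Candidate keys: {ArtistID}, {Country, LabelID}. Prime attributes: {ArtistID, Country, LabelID}.
Each dependency's left side is a superkey — BCNF holds.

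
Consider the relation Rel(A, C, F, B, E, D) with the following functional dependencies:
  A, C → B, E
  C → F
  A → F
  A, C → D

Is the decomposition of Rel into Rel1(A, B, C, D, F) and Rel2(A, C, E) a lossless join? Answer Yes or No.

Yes

Common attributes: {A, C}; their closure is {A, B, C, D, E, F}.
This includes all of Rel1, so the common attributes are a superkey of Rel1 — the join is lossless.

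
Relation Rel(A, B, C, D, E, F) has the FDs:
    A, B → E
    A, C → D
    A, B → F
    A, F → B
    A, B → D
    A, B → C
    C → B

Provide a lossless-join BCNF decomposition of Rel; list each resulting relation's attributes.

Candidate keys of the original relation: {A, B}, {A, C}, {A, F}.
{A, B, C, D, E, F}: {C} determines {B, C} here but is not a superkey — split on C → B, giving {B, C} and {A, C, D, E, F}.
{B, C}: every determinant is a superkey — BCNF.
{A, C, D, E, F}: every determinant is a superkey — BCNF.

{A, C, D, E, F}; {B, C}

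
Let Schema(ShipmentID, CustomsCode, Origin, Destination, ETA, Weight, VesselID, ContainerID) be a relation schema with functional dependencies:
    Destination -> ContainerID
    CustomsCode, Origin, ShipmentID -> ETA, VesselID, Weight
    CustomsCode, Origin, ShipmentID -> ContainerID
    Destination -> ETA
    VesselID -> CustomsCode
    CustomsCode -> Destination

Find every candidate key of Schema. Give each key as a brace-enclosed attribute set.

{CustomsCode, Origin, ShipmentID}, {Origin, ShipmentID, VesselID}

Attributes never on any right-hand side: {Origin, ShipmentID} — every candidate key must contain all of them.
{CustomsCode, Origin, ShipmentID}⁺ = {ContainerID, CustomsCode, Destination, ETA, Origin, ShipmentID, VesselID, Weight}, which is every attribute, so {CustomsCode, Origin, ShipmentID} is a candidate key.
{Origin, ShipmentID, VesselID}⁺ = {ContainerID, CustomsCode, Destination, ETA, Origin, ShipmentID, VesselID, Weight}, which is every attribute, so {Origin, ShipmentID, VesselID} is a candidate key.
Any other superkey properly contains one of these, so there are no further candidate keys.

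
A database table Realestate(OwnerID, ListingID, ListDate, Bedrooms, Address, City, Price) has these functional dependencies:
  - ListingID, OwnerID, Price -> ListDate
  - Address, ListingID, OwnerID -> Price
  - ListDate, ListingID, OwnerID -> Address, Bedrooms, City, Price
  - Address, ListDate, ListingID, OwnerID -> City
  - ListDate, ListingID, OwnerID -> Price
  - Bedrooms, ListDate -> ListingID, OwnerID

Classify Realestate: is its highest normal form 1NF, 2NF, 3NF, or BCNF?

BCNF

Candidate keys: {Address, ListingID, OwnerID}, {Bedrooms, ListDate}, {ListDate, ListingID, OwnerID}, {ListingID, OwnerID, Price}. Prime attributes: {Address, Bedrooms, ListDate, ListingID, OwnerID, Price}.
Every FD has a superkey on the left, so the relation is in BCNF.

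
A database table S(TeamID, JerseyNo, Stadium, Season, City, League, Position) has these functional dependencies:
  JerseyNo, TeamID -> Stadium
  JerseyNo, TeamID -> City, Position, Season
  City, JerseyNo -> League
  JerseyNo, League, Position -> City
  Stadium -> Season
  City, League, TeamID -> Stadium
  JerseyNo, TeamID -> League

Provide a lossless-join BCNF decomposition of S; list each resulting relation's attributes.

Candidate key of the original relation: {JerseyNo, TeamID}.
Within {City, JerseyNo, League, Position, Season, Stadium, TeamID}: {City, JerseyNo}⁺ ∩ {City, JerseyNo, League, Position, Season, Stadium, TeamID} = {City, JerseyNo, League}, not the whole set, so City, JerseyNo -> League violates BCNF; decompose into {City, JerseyNo, League} and {City, JerseyNo, Position, Season, Stadium, TeamID}.
{City, JerseyNo, League} is in BCNF.
Within {City, JerseyNo, Position, Season, Stadium, TeamID}: {Stadium}⁺ ∩ {City, JerseyNo, Position, Season, Stadium, TeamID} = {Season, Stadium}, not the whole set, so Stadium -> Season violates BCNF; decompose into {Season, Stadium} and {City, JerseyNo, Position, Stadium, TeamID}.
{Season, Stadium} is in BCNF.
{City, JerseyNo, Position, Stadium, TeamID} is in BCNF.

{City, JerseyNo, League}; {City, JerseyNo, Position, Stadium, TeamID}; {Season, Stadium}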